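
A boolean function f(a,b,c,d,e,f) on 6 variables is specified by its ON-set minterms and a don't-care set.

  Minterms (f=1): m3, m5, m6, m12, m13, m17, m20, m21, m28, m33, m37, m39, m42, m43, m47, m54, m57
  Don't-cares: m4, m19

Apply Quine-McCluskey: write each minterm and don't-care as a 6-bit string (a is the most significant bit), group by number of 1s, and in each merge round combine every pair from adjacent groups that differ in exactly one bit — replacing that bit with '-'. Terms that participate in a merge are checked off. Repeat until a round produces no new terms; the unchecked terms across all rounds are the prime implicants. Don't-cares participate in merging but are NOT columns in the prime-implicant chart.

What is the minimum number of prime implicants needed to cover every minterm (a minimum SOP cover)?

10

[col 0] 000011*, 000100*, 000101*, 000110*, 001100*, 001101*, 010001*, 010011*, 010100*, 010101*, 011100*, 100001*, 100101*, 100111*, 101010*, 101011*, 101111*, 110110, 111001
[col 1] -00101, 0-0011, 0-0100*, 0-0101*, 0-1100*, 00-100*, 00-101*, 0001-0, 00010-*, 00110-*, 01-100*, 010-01, 0100-1, 01010-*, 10-111, 100-01, 1001-1, 101-11, 10101-
[col 2] 0--100, 0-010-, 00-10-
Prime implicants: -00101, 0--100, 0-0011, 0-010-, 00-10-, 0001-0, 010-01, 0100-1, 10-111, 100-01, 1001-1, 101-11, 10101-, 110110, 111001
PI chart (minterm → PIs covering it):
  3 | 0-0011  (sole → essential)
  5 | -00101,0-010-,00-10-
  6 | 0001-0  (sole → essential)
  12 | 0--100,00-10-
  13 | 00-10-  (sole → essential)
  17 | 010-01,0100-1
  20 | 0--100,0-010-
  21 | 0-010-,010-01
  28 | 0--100  (sole → essential)
  33 | 100-01  (sole → essential)
  37 | -00101,100-01,1001-1
  39 | 10-111,1001-1
  42 | 10101-  (sole → essential)
  43 | 101-11,10101-
  47 | 10-111,101-11
  54 | 110110  (sole → essential)
  57 | 111001  (sole → essential)
Essential prime implicants: 0--100, 0-0011, 00-10-, 0001-0, 100-01, 10101-, 110110, 111001
Petrick residual → 010-01, 10-111
Minimum SOP uses 10 PIs: a'de'f' + a'c'd'ef + a'b'de' + a'b'c'df' + a'bc'e'f + ab'def + ab'c'e'f + ab'cd'e + abc'def' + abcd'e'f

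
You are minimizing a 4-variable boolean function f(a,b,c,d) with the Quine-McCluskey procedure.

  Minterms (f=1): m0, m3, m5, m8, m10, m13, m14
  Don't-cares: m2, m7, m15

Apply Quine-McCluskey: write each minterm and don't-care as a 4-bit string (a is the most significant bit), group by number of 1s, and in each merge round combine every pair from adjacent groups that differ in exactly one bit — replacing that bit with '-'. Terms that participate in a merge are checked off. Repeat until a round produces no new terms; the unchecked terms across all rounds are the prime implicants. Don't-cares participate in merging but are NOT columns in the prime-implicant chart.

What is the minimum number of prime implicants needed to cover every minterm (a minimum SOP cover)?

size-2^0 implicants → 0000(✓)  0010(✓)  0011(✓)  0101(✓)  0111(✓)  1000(✓)  1010(✓)  1101(✓)  1110(✓)  1111(✓)
size-2^1 implicants → -000(✓)  -010(✓)  -101(✓)  -111(✓)  0-11  00-0(✓)  001-  01-1(✓)  1-10  10-0(✓)  11-1(✓)  111-
size-2^2 implicants → -0-0  -1-1
Unchecked terms (primes): -0-0, -1-1, 0-11, 001-, 1-10, 111-
Minterm coverage:
  m0 ⊆ -0-0 [E]
  m3 ⊆ 0-11,001-
  m5 ⊆ -1-1 [E]
  m8 ⊆ -0-0 [E]
  m10 ⊆ -0-0,1-10
  m13 ⊆ -1-1 [E]
  m14 ⊆ 1-10,111-
E = {-0-0, -1-1}
Petrick residual → 0-11, 1-10
Cover = b'd' + bd + a'cd + acd'  |cover|=4

4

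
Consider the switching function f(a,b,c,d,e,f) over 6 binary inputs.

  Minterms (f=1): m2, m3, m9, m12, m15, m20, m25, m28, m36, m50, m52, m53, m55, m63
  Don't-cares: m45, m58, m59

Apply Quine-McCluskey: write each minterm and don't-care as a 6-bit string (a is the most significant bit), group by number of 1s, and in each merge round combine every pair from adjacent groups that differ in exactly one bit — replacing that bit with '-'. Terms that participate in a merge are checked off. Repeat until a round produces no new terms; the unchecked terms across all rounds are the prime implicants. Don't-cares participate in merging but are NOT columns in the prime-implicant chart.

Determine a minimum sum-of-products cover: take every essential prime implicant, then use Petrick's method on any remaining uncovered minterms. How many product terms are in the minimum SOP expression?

[col 0] 000010*, 000011*, 001001*, 001100*, 001111, 010100*, 011001*, 011100*, 100100*, 101101, 110010*, 110100*, 110101*, 110111*, 111010*, 111011*, 111111*
[col 1] -10100, 0-1001, 0-1100, 00001-, 01-100, 1-0100, 11-010, 11-111, 1101-1, 11010-, 111-11, 11101-
Prime implicants: -10100, 0-1001, 0-1100, 00001-, 001111, 01-100, 1-0100, 101101, 11-010, 11-111, 1101-1, 11010-, 111-11, 11101-
PI chart (minterm → PIs covering it):
  2 | 00001-  (sole → essential)
  3 | 00001-  (sole → essential)
  9 | 0-1001  (sole → essential)
  12 | 0-1100  (sole → essential)
  15 | 001111  (sole → essential)
  20 | -10100,01-100
  25 | 0-1001  (sole → essential)
  28 | 0-1100,01-100
  36 | 1-0100  (sole → essential)
  50 | 11-010  (sole → essential)
  52 | -10100,1-0100,11010-
  53 | 1101-1,11010-
  55 | 11-111,1101-1
  63 | 11-111,111-11
Essential prime implicants: 0-1001, 0-1100, 00001-, 001111, 1-0100, 11-010
Petrick residual → -10100, 11-111, 1101-1
Minimum SOP uses 9 PIs: bc'de'f' + a'cd'e'f + a'cde'f' + a'b'c'd'e + a'b'cdef + ac'de'f' + abd'ef' + abdef + abc'df

9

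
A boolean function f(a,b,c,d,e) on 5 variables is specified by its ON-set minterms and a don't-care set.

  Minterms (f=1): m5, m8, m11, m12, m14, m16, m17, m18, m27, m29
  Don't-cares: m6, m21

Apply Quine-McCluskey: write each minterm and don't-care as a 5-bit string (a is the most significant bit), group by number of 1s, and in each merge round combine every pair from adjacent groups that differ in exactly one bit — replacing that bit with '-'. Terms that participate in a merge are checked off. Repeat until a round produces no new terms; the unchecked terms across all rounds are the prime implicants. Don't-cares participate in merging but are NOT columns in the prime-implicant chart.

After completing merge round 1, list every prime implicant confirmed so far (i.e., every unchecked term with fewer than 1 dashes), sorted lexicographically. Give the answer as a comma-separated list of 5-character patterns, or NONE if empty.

[col 0] 00101*, 00110*, 01000*, 01011*, 01100*, 01110*, 10000*, 10001*, 10010*, 10101*, 11011*, 11101*
[col 1] -0101, -1011, 0-110, 01-00, 011-0, 1-101, 10-01, 100-0, 1000-
Prime implicants: -0101, -1011, 0-110, 01-00, 011-0, 1-101, 10-01, 100-0, 1000-

NONE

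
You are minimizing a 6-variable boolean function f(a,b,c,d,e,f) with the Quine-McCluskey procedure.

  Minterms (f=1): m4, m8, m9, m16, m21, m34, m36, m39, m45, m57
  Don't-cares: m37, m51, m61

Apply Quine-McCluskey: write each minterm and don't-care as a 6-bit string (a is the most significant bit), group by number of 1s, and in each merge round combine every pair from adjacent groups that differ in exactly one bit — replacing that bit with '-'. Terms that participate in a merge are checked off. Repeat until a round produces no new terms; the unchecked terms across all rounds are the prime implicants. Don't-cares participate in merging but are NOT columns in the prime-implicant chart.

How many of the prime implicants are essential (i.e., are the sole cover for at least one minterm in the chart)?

7

[col 0] 000100*, 001000*, 001001*, 010000, 010101, 100010, 100100*, 100101*, 100111*, 101101*, 110011, 111001*, 111101*
[col 1] -00100, 00100-, 1-1101, 10-101, 1001-1, 10010-, 111-01
Prime implicants: -00100, 00100-, 010000, 010101, 1-1101, 10-101, 100010, 1001-1, 10010-, 110011, 111-01
PI chart (minterm → PIs covering it):
  4 | -00100  (sole → essential)
  8 | 00100-  (sole → essential)
  9 | 00100-  (sole → essential)
  16 | 010000  (sole → essential)
  21 | 010101  (sole → essential)
  34 | 100010  (sole → essential)
  36 | -00100,10010-
  39 | 1001-1  (sole → essential)
  45 | 1-1101,10-101
  57 | 111-01  (sole → essential)
Essential prime implicants: -00100, 00100-, 010000, 010101, 100010, 1001-1, 111-01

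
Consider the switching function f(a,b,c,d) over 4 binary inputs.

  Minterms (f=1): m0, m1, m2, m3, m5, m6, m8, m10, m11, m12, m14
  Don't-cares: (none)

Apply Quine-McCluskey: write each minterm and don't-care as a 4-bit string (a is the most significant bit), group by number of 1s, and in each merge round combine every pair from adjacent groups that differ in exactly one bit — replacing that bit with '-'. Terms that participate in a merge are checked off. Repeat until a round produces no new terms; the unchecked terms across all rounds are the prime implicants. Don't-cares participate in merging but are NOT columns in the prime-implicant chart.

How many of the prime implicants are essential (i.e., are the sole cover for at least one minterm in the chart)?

size-2^0 implicants → 0000(✓)  0001(✓)  0010(✓)  0011(✓)  0101(✓)  0110(✓)  1000(✓)  1010(✓)  1011(✓)  1100(✓)  1110(✓)
size-2^1 implicants → -000(✓)  -010(✓)  -011(✓)  -110(✓)  0-01  0-10(✓)  00-0(✓)  00-1(✓)  000-(✓)  001-(✓)  1-00(✓)  1-10(✓)  10-0(✓)  101-(✓)  11-0(✓)
size-2^2 implicants → --10  -0-0  -01-  00--  1--0
Unchecked terms (primes): --10, -0-0, -01-, 0-01, 00--, 1--0
Minterm coverage:
  m0 ⊆ -0-0,00--
  m1 ⊆ 0-01,00--
  m2 ⊆ --10,-0-0,-01-,00--
  m3 ⊆ -01-,00--
  m5 ⊆ 0-01 [E]
  m6 ⊆ --10 [E]
  m8 ⊆ -0-0,1--0
  m10 ⊆ --10,-0-0,-01-,1--0
  m11 ⊆ -01- [E]
  m12 ⊆ 1--0 [E]
  m14 ⊆ --10,1--0
E = {--10, -01-, 0-01, 1--0}

4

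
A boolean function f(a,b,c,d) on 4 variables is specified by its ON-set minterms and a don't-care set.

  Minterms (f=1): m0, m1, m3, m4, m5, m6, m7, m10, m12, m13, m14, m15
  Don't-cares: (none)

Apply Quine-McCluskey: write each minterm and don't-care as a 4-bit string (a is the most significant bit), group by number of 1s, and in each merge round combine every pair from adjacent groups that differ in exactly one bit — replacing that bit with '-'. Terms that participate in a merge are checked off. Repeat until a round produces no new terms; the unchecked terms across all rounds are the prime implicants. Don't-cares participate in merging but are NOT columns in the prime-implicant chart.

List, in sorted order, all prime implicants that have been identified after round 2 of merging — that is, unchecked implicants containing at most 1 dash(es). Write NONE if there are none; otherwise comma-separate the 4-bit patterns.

1-10

size-2^0 implicants → 0000(✓)  0001(✓)  0011(✓)  0100(✓)  0101(✓)  0110(✓)  0111(✓)  1010(✓)  1100(✓)  1101(✓)  1110(✓)  1111(✓)
size-2^1 implicants → -100(✓)  -101(✓)  -110(✓)  -111(✓)  0-00(✓)  0-01(✓)  0-11(✓)  00-1(✓)  000-(✓)  01-0(✓)  01-1(✓)  010-(✓)  011-(✓)  1-10  11-0(✓)  11-1(✓)  110-(✓)  111-(✓)
size-2^2 implicants → -1-0(✓)  -1-1(✓)  -10-(✓)  -11-(✓)  0--1  0-0-  01--(✓)  11--(✓)
size-2^3 implicants → -1--
Unchecked terms (primes): -1--, 0--1, 0-0-, 1-10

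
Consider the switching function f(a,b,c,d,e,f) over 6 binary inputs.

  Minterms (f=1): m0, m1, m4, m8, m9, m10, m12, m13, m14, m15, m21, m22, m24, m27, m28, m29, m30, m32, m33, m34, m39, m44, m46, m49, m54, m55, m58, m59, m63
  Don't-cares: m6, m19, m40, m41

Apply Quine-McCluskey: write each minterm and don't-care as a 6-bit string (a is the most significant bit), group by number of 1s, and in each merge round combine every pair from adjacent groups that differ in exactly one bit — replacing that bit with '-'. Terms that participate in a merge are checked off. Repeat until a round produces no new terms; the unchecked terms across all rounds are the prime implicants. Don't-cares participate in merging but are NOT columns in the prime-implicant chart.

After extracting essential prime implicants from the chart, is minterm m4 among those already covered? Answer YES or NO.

NO

Round 0: 000000✓ 000001✓ 000100✓ 000110✓ 001000✓ 001001✓ 001010✓ 001100✓ 001101✓ 001110✓ 001111✓ 010011✓ 010101✓ 010110✓ 011000✓ 011011✓ 011100✓ 011101✓ 011110✓ 100000✓ 100001✓ 100010✓ 100111✓ 101000✓ 101001✓ 101100✓ 101110✓ 110001✓ 110110✓ 110111✓ 111010✓ 111011✓ 111111✓
Round 1: -00000✓ -00001✓ -01000✓ -01001✓ -01100✓ -01110✓ -10110 -11011 0-0110✓ 0-1000✓ 0-1100✓ 0-1101✓ 0-1110✓ 00-000✓ 00-001✓ 00-100✓ 00-110✓ 000-00✓ 00000-✓ 0001-0✓ 001-00✓ 001-01✓ 001-10✓ 0010-0✓ 00100-✓ 0011-0✓ 0011-1✓ 00110-✓ 00111-✓ 01-011 01-101 01-110✓ 011-00✓ 0111-0✓ 01110-✓ 1-0001 1-0111 10-000✓ 10-001✓ 1000-0 10000-✓ 101-00✓ 10100-✓ 1011-0✓ 11-111 11011- 111-11 11101-
Round 2: -0-000✓ -0-001✓ -0000-✓ -01-00 -0100-✓ -011-0 0--110 0-1-00 0-11-0 0-110- 00--00 00-00-✓ 00-1-0 001--0 001-0- 0011-- 10-00-✓
Round 3: -0-00-
PIs = {-0-00-, -01-00, -011-0, -10110, -11011, 0--110, 0-1-00, 0-11-0, 0-110-, 00--00, 00-1-0, 001--0, 001-0-, 0011--, 01-011, 01-101, 1-0001, 1-0111, 1000-0, 11-111, 11011-, 111-11, 11101-}
Coverage chart:
  m0: -0-00-,00--00
  m1: -0-00- ←essential
  m4: 00--00,00-1-0
  m8: -0-00-,-01-00,0-1-00,00--00,001--0,001-0-
  m9: -0-00-,001-0-
  m10: 001--0 ←essential
  m12: -01-00,-011-0,0-1-00,0-11-0,0-110-,00--00,00-1-0,001--0,001-0-,0011--
  m13: 0-110-,001-0-,0011--
  m14: -011-0,0--110,0-11-0,00-1-0,001--0,0011--
  m15: 0011-- ←essential
  m21: 01-101 ←essential
  m22: -10110,0--110
  m24: 0-1-00 ←essential
  m27: -11011,01-011
  m28: 0-1-00,0-11-0,0-110-
  m29: 0-110-,01-101
  m30: 0--110,0-11-0
  m32: -0-00-,1000-0
  m33: -0-00-,1-0001
  m34: 1000-0 ←essential
  m39: 1-0111 ←essential
  m44: -01-00,-011-0
  m46: -011-0 ←essential
  m49: 1-0001 ←essential
  m54: -10110,11011-
  m55: 1-0111,11-111,11011-
  m58: 11101- ←essential
  m59: -11011,111-11,11101-
  m63: 11-111,111-11
Essential: -0-00-, -011-0, 0-1-00, 001--0, 0011--, 01-101, 1-0001, 1-0111, 1000-0, 11101-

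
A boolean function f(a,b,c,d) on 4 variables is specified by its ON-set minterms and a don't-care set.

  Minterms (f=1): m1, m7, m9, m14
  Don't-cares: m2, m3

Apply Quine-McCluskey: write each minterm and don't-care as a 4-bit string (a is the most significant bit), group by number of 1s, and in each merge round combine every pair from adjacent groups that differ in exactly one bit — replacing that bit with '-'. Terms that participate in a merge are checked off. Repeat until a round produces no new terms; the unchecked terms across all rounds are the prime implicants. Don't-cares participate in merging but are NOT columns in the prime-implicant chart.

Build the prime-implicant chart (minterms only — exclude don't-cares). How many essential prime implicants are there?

3

size-2^0 implicants → 0001(✓)  0010(✓)  0011(✓)  0111(✓)  1001(✓)  1110
size-2^1 implicants → -001  0-11  00-1  001-
Unchecked terms (primes): -001, 0-11, 00-1, 001-, 1110
Minterm coverage:
  m1 ⊆ -001,00-1
  m7 ⊆ 0-11 [E]
  m9 ⊆ -001 [E]
  m14 ⊆ 1110 [E]
E = {-001, 0-11, 1110}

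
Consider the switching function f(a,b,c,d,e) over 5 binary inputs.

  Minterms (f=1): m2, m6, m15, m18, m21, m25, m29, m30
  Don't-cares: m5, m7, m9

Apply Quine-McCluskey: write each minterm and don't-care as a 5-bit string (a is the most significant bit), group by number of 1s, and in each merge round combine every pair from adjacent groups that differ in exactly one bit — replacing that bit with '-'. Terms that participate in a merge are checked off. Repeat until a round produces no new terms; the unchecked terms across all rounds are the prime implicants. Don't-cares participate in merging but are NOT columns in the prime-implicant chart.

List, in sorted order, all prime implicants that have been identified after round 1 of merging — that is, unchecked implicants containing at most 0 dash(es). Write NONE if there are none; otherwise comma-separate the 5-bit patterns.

11110

size-2^0 implicants → 00010(✓)  00101(✓)  00110(✓)  00111(✓)  01001(✓)  01111(✓)  10010(✓)  10101(✓)  11001(✓)  11101(✓)  11110
size-2^1 implicants → -0010  -0101  -1001  0-111  00-10  001-1  0011-  1-101  11-01
Unchecked terms (primes): -0010, -0101, -1001, 0-111, 00-10, 001-1, 0011-, 1-101, 11-01, 11110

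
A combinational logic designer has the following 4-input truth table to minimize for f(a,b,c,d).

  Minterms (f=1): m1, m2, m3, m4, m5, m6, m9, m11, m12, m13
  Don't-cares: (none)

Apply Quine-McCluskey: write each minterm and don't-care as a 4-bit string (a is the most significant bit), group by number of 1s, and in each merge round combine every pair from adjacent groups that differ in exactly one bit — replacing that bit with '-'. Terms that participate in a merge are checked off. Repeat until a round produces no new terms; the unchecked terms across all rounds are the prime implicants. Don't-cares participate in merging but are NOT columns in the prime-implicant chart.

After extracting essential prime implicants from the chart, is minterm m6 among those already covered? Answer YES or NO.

NO

Round 0: 0001✓ 0010✓ 0011✓ 0100✓ 0101✓ 0110✓ 1001✓ 1011✓ 1100✓ 1101✓
Round 1: -001✓ -011✓ -100✓ -101✓ 0-01✓ 0-10 00-1✓ 001- 01-0 010-✓ 1-01✓ 10-1✓ 110-✓
Round 2: --01 -0-1 -10-
PIs = {--01, -0-1, -10-, 0-10, 001-, 01-0}
Coverage chart:
  m1: --01,-0-1
  m2: 0-10,001-
  m3: -0-1,001-
  m4: -10-,01-0
  m5: --01,-10-
  m6: 0-10,01-0
  m9: --01,-0-1
  m11: -0-1 ←essential
  m12: -10- ←essential
  m13: --01,-10-
Essential: -0-1, -10-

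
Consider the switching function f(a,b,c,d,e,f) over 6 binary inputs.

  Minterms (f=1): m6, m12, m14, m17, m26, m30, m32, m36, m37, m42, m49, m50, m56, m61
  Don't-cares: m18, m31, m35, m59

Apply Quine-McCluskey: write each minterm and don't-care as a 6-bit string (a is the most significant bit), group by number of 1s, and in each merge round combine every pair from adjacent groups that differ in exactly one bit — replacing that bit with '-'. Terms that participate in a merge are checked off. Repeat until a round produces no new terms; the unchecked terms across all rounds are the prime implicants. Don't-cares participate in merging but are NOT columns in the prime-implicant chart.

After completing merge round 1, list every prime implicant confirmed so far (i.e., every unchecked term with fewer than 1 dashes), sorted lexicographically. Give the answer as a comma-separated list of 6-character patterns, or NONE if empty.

size-2^0 implicants → 000110(✓)  001100(✓)  001110(✓)  010001(✓)  010010(✓)  011010(✓)  011110(✓)  011111(✓)  100000(✓)  100011  100100(✓)  100101(✓)  101010  110001(✓)  110010(✓)  111000  111011  111101
size-2^1 implicants → -10001  -10010  0-1110  00-110  0011-0  01-010  011-10  01111-  100-00  10010-
Unchecked terms (primes): -10001, -10010, 0-1110, 00-110, 0011-0, 01-010, 011-10, 01111-, 100-00, 100011, 10010-, 101010, 111000, 111011, 111101

100011, 101010, 111000, 111011, 111101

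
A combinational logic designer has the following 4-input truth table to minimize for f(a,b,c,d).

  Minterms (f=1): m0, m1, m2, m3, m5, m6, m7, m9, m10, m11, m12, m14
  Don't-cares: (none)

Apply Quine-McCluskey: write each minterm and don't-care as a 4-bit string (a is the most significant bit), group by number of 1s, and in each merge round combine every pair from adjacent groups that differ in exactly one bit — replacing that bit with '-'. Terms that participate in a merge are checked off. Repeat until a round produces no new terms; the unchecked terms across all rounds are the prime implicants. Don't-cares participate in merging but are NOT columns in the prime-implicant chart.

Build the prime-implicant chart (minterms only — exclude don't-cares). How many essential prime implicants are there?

4

Round 0: 0000✓ 0001✓ 0010✓ 0011✓ 0101✓ 0110✓ 0111✓ 1001✓ 1010✓ 1011✓ 1100✓ 1110✓
Round 1: -001✓ -010✓ -011✓ -110✓ 0-01✓ 0-10✓ 0-11✓ 00-0✓ 00-1✓ 000-✓ 001-✓ 01-1✓ 011-✓ 1-10✓ 10-1✓ 101-✓ 11-0
Round 2: --10 -0-1 -01- 0--1 0-1- 00--
PIs = {--10, -0-1, -01-, 0--1, 0-1-, 00--, 11-0}
Coverage chart:
  m0: 00-- ←essential
  m1: -0-1,0--1,00--
  m2: --10,-01-,0-1-,00--
  m3: -0-1,-01-,0--1,0-1-,00--
  m5: 0--1 ←essential
  m6: --10,0-1-
  m7: 0--1,0-1-
  m9: -0-1 ←essential
  m10: --10,-01-
  m11: -0-1,-01-
  m12: 11-0 ←essential
  m14: --10,11-0
Essential: -0-1, 0--1, 00--, 11-0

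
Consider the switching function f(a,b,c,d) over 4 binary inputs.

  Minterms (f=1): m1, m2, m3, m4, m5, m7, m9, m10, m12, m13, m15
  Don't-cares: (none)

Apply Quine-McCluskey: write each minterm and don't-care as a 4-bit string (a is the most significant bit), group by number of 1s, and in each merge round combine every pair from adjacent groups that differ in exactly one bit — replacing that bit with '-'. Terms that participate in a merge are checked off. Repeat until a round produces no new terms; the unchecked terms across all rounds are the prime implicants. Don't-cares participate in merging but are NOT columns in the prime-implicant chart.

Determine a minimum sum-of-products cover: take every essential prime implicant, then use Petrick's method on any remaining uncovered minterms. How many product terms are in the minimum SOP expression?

5

size-2^0 implicants → 0001(✓)  0010(✓)  0011(✓)  0100(✓)  0101(✓)  0111(✓)  1001(✓)  1010(✓)  1100(✓)  1101(✓)  1111(✓)
size-2^1 implicants → -001(✓)  -010  -100(✓)  -101(✓)  -111(✓)  0-01(✓)  0-11(✓)  00-1(✓)  001-  01-1(✓)  010-(✓)  1-01(✓)  11-1(✓)  110-(✓)
size-2^2 implicants → --01  -1-1  -10-  0--1
Unchecked terms (primes): --01, -010, -1-1, -10-, 0--1, 001-
Minterm coverage:
  m1 ⊆ --01,0--1
  m2 ⊆ -010,001-
  m3 ⊆ 0--1,001-
  m4 ⊆ -10- [E]
  m5 ⊆ --01,-1-1,-10-,0--1
  m7 ⊆ -1-1,0--1
  m9 ⊆ --01 [E]
  m10 ⊆ -010 [E]
  m12 ⊆ -10- [E]
  m13 ⊆ --01,-1-1,-10-
  m15 ⊆ -1-1 [E]
E = {--01, -010, -1-1, -10-}
Petrick residual → 0--1
Cover = c'd + b'cd' + bd + bc' + a'd  |cover|=5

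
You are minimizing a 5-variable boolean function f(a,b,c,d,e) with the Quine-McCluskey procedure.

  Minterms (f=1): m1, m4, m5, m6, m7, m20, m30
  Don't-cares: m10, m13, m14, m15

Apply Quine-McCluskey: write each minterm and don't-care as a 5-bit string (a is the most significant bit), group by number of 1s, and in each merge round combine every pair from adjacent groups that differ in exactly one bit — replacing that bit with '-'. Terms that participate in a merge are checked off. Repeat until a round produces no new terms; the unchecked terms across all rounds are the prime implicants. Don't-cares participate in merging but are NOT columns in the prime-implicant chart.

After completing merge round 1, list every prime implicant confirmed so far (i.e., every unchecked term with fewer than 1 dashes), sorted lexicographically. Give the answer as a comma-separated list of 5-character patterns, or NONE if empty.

[col 0] 00001*, 00100*, 00101*, 00110*, 00111*, 01010*, 01101*, 01110*, 01111*, 10100*, 11110*
[col 1] -0100, -1110, 0-101*, 0-110*, 0-111*, 00-01, 001-0*, 001-1*, 0010-*, 0011-*, 01-10, 011-1*, 0111-*
[col 2] 0-1-1, 0-11-, 001--
Prime implicants: -0100, -1110, 0-1-1, 0-11-, 00-01, 001--, 01-10

NONE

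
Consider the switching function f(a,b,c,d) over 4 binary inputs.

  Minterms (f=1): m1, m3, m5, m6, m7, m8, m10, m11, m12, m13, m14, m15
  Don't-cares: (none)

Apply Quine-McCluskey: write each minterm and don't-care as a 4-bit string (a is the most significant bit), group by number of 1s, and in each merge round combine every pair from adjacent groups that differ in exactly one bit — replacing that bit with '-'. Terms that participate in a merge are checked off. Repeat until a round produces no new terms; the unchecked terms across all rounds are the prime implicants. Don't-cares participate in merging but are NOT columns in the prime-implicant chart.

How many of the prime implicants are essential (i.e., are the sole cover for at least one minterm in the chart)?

3

size-2^0 implicants → 0001(✓)  0011(✓)  0101(✓)  0110(✓)  0111(✓)  1000(✓)  1010(✓)  1011(✓)  1100(✓)  1101(✓)  1110(✓)  1111(✓)
size-2^1 implicants → -011(✓)  -101(✓)  -110(✓)  -111(✓)  0-01(✓)  0-11(✓)  00-1(✓)  01-1(✓)  011-(✓)  1-00(✓)  1-10(✓)  1-11(✓)  10-0(✓)  101-(✓)  11-0(✓)  11-1(✓)  110-(✓)  111-(✓)
size-2^2 implicants → --11  -1-1  -11-  0--1  1--0  1-1-  11--
Unchecked terms (primes): --11, -1-1, -11-, 0--1, 1--0, 1-1-, 11--
Minterm coverage:
  m1 ⊆ 0--1 [E]
  m3 ⊆ --11,0--1
  m5 ⊆ -1-1,0--1
  m6 ⊆ -11- [E]
  m7 ⊆ --11,-1-1,-11-,0--1
  m8 ⊆ 1--0 [E]
  m10 ⊆ 1--0,1-1-
  m11 ⊆ --11,1-1-
  m12 ⊆ 1--0,11--
  m13 ⊆ -1-1,11--
  m14 ⊆ -11-,1--0,1-1-,11--
  m15 ⊆ --11,-1-1,-11-,1-1-,11--
E = {-11-, 0--1, 1--0}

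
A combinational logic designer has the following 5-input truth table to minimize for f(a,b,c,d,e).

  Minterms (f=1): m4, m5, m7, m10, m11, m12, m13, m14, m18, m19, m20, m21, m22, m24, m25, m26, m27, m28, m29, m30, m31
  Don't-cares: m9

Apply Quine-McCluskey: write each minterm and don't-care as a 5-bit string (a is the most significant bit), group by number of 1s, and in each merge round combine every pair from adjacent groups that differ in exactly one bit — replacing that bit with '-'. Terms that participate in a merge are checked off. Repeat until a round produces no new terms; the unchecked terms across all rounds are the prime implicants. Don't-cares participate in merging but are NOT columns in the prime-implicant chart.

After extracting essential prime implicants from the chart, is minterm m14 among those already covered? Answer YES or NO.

Round 0: 00100✓ 00101✓ 00111✓ 01001✓ 01010✓ 01011✓ 01100✓ 01101✓ 01110✓ 10010✓ 10011✓ 10100✓ 10101✓ 10110✓ 11000✓ 11001✓ 11010✓ 11011✓ 11100✓ 11101✓ 11110✓ 11111✓
Round 1: -0100✓ -0101✓ -1001✓ -1010✓ -1011✓ -1100✓ -1101✓ -1110✓ 0-100✓ 0-101✓ 001-1 0010-✓ 01-01✓ 01-10✓ 010-1✓ 0101-✓ 011-0✓ 0110-✓ 1-010✓ 1-011✓ 1-100✓ 1-101✓ 1-110✓ 10-10✓ 1001-✓ 101-0✓ 1010-✓ 11-00✓ 11-01✓ 11-10✓ 11-11✓ 110-0✓ 110-1✓ 1100-✓ 1101-✓ 111-0✓ 111-1✓ 1110-✓ 1111-✓
Round 2: --100✓ --101✓ -010-✓ -1-01 -1-10 -10-1 -101- -11-0 -110-✓ 0-10-✓ 1--10 1-01- 1-1-0 1-10-✓ 11--0✓ 11--1✓ 11-0-✓ 11-1-✓ 110--✓ 111--✓
Round 3: --10- 11---
PIs = {--10-, -1-01, -1-10, -10-1, -101-, -11-0, 001-1, 1--10, 1-01-, 1-1-0, 11---}
Coverage chart:
  m4: --10- ←essential
  m5: --10-,001-1
  m7: 001-1 ←essential
  m10: -1-10,-101-
  m11: -10-1,-101-
  m12: --10-,-11-0
  m13: --10-,-1-01
  m14: -1-10,-11-0
  m18: 1--10,1-01-
  m19: 1-01- ←essential
  m20: --10-,1-1-0
  m21: --10- ←essential
  m22: 1--10,1-1-0
  m24: 11--- ←essential
  m25: -1-01,-10-1,11---
  m26: -1-10,-101-,1--10,1-01-,11---
  m27: -10-1,-101-,1-01-,11---
  m28: --10-,-11-0,1-1-0,11---
  m29: --10-,-1-01,11---
  m30: -1-10,-11-0,1--10,1-1-0,11---
  m31: 11--- ←essential
Essential: --10-, 001-1, 1-01-, 11---

NO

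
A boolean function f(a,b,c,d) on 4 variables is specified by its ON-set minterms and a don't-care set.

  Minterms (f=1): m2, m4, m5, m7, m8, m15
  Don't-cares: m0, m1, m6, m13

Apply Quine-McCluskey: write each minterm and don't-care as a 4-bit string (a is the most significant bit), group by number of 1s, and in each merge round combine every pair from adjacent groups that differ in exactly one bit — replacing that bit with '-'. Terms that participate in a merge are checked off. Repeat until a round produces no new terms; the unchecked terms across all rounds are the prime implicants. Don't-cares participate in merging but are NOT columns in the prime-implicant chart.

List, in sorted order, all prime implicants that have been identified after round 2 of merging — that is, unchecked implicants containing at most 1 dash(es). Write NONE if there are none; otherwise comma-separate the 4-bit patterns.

-000

Round 0: 0000✓ 0001✓ 0010✓ 0100✓ 0101✓ 0110✓ 0111✓ 1000✓ 1101✓ 1111✓
Round 1: -000 -101✓ -111✓ 0-00✓ 0-01✓ 0-10✓ 00-0✓ 000-✓ 01-0✓ 01-1✓ 010-✓ 011-✓ 11-1✓
Round 2: -1-1 0--0 0-0- 01--
PIs = {-000, -1-1, 0--0, 0-0-, 01--}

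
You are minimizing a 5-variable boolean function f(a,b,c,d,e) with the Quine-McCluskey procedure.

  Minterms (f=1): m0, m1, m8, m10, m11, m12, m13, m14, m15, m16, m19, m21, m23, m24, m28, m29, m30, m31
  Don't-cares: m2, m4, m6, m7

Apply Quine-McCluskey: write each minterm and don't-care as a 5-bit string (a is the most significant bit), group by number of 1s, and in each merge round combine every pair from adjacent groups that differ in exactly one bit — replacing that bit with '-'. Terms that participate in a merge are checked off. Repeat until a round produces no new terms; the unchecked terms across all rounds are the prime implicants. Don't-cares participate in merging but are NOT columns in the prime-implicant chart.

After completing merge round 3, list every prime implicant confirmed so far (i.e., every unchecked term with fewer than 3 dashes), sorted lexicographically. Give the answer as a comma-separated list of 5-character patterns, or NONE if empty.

--000, --111, -1-00, 0-11-, 0000-, 01-1-, 1-1-1, 10-11

Round 0: 00000✓ 00001✓ 00010✓ 00100✓ 00110✓ 00111✓ 01000✓ 01010✓ 01011✓ 01100✓ 01101✓ 01110✓ 01111✓ 10000✓ 10011✓ 10101✓ 10111✓ 11000✓ 11100✓ 11101✓ 11110✓ 11111✓
Round 1: -0000✓ -0111✓ -1000✓ -1100✓ -1101✓ -1110✓ -1111✓ 0-000✓ 0-010✓ 0-100✓ 0-110✓ 0-111✓ 00-00✓ 00-10✓ 000-0✓ 0000- 001-0✓ 0011-✓ 01-00✓ 01-10✓ 01-11✓ 010-0✓ 0101-✓ 011-0✓ 011-1✓ 0110-✓ 0111-✓ 1-000✓ 1-101✓ 1-111✓ 10-11 101-1✓ 11-00✓ 111-0✓ 111-1✓ 1110-✓ 1111-✓
Round 2: --000 --111 -1-00 -11-0✓ -11-1✓ -110-✓ -111-✓ 0--00✓ 0--10✓ 0-0-0✓ 0-1-0✓ 0-11- 00--0✓ 01--0✓ 01-1- 011--✓ 1-1-1 111--✓
Round 3: -11-- 0---0
PIs = {--000, --111, -1-00, -11--, 0---0, 0-11-, 0000-, 01-1-, 1-1-1, 10-11}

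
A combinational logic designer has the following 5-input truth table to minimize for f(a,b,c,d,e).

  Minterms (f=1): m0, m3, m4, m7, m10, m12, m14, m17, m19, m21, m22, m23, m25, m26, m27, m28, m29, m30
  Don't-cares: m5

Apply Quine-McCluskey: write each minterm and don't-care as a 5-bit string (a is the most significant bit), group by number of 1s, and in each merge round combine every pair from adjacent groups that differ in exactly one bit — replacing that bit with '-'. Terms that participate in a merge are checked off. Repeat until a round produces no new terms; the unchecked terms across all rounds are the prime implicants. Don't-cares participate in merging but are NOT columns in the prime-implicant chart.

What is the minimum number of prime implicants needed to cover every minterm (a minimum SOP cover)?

7

[col 0] 00000*, 00011*, 00100*, 00101*, 00111*, 01010*, 01100*, 01110*, 10001*, 10011*, 10101*, 10110*, 10111*, 11001*, 11010*, 11011*, 11100*, 11101*, 11110*
[col 1] -0011*, -0101*, -0111*, -1010*, -1100*, -1110*, 0-100, 00-00, 00-11*, 001-1*, 0010-, 01-10*, 011-0*, 1-001*, 1-011*, 1-101*, 1-110, 10-01*, 10-11*, 100-1*, 101-1*, 1011-, 11-01*, 11-10*, 110-1*, 1101-, 111-0*, 1110-
[col 2] -0-11, -01-1, -1-10, -11-0, 1--01, 1-0-1, 10--1
Prime implicants: -0-11, -01-1, -1-10, -11-0, 0-100, 00-00, 0010-, 1--01, 1-0-1, 1-110, 10--1, 1011-, 1101-, 1110-
PI chart (minterm → PIs covering it):
  0 | 00-00  (sole → essential)
  3 | -0-11  (sole → essential)
  4 | 0-100,00-00,0010-
  7 | -0-11,-01-1
  10 | -1-10  (sole → essential)
  12 | -11-0,0-100
  14 | -1-10,-11-0
  17 | 1--01,1-0-1,10--1
  19 | -0-11,1-0-1,10--1
  21 | -01-1,1--01,10--1
  22 | 1-110,1011-
  23 | -0-11,-01-1,10--1,1011-
  25 | 1--01,1-0-1
  26 | -1-10,1101-
  27 | 1-0-1,1101-
  28 | -11-0,1110-
  29 | 1--01,1110-
  30 | -1-10,-11-0,1-110
Essential prime implicants: -0-11, -1-10, 00-00
Petrick residual → -11-0, 1--01, 1-0-1, 1-110
Minimum SOP uses 7 PIs: b'de + bde' + bce' + a'b'd'e' + ad'e + ac'e + acde'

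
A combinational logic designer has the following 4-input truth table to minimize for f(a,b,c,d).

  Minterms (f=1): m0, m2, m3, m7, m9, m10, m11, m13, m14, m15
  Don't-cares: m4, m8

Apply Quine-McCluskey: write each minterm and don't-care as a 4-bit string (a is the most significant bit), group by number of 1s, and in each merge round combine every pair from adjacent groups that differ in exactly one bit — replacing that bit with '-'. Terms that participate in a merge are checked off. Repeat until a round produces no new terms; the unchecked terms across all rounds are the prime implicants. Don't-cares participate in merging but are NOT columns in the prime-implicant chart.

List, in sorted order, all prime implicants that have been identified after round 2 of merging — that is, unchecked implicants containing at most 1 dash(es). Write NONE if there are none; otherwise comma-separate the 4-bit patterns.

0-00

[col 0] 0000*, 0010*, 0011*, 0100*, 0111*, 1000*, 1001*, 1010*, 1011*, 1101*, 1110*, 1111*
[col 1] -000*, -010*, -011*, -111*, 0-00, 0-11*, 00-0*, 001-*, 1-01*, 1-10*, 1-11*, 10-0*, 10-1*, 100-*, 101-*, 11-1*, 111-*
[col 2] --11, -0-0, -01-, 1--1, 1-1-, 10--
Prime implicants: --11, -0-0, -01-, 0-00, 1--1, 1-1-, 10--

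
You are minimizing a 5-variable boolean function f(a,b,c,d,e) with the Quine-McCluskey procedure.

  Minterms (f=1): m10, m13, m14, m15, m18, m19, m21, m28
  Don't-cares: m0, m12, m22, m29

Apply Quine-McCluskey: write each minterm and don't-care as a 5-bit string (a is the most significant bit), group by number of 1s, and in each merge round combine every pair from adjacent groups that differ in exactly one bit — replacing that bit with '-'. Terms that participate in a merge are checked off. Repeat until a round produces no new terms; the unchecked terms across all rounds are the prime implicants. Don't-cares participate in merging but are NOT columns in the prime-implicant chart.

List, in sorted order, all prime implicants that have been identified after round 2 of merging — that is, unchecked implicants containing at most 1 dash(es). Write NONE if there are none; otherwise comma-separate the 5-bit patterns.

00000, 01-10, 1-101, 10-10, 1001-

size-2^0 implicants → 00000  01010(✓)  01100(✓)  01101(✓)  01110(✓)  01111(✓)  10010(✓)  10011(✓)  10101(✓)  10110(✓)  11100(✓)  11101(✓)
size-2^1 implicants → -1100(✓)  -1101(✓)  01-10  011-0(✓)  011-1(✓)  0110-(✓)  0111-(✓)  1-101  10-10  1001-  1110-(✓)
size-2^2 implicants → -110-  011--
Unchecked terms (primes): -110-, 00000, 01-10, 011--, 1-101, 10-10, 1001-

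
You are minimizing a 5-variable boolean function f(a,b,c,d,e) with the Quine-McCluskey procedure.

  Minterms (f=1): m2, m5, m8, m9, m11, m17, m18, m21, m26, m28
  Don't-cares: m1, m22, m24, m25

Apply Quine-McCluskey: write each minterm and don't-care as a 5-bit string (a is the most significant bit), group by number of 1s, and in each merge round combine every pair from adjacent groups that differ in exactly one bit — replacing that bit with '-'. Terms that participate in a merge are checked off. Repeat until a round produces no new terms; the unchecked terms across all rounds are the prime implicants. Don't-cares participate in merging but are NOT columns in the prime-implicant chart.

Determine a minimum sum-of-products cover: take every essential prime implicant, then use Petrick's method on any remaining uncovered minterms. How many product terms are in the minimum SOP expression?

size-2^0 implicants → 00001(✓)  00010(✓)  00101(✓)  01000(✓)  01001(✓)  01011(✓)  10001(✓)  10010(✓)  10101(✓)  10110(✓)  11000(✓)  11001(✓)  11010(✓)  11100(✓)
size-2^1 implicants → -0001(✓)  -0010  -0101(✓)  -1000(✓)  -1001(✓)  0-001(✓)  00-01(✓)  010-1  0100-(✓)  1-001(✓)  1-010  10-01(✓)  10-10  11-00  110-0  1100-(✓)
size-2^2 implicants → --001  -0-01  -100-
Unchecked terms (primes): --001, -0-01, -0010, -100-, 010-1, 1-010, 10-10, 11-00, 110-0
Minterm coverage:
  m2 ⊆ -0010 [E]
  m5 ⊆ -0-01 [E]
  m8 ⊆ -100- [E]
  m9 ⊆ --001,-100-,010-1
  m11 ⊆ 010-1 [E]
  m17 ⊆ --001,-0-01
  m18 ⊆ -0010,1-010,10-10
  m21 ⊆ -0-01 [E]
  m26 ⊆ 1-010,110-0
  m28 ⊆ 11-00 [E]
E = {-0-01, -0010, -100-, 010-1, 11-00}
Petrick residual → 1-010
Cover = b'd'e + b'c'de' + bc'd' + a'bc'e + ac'de' + abd'e'  |cover|=6

6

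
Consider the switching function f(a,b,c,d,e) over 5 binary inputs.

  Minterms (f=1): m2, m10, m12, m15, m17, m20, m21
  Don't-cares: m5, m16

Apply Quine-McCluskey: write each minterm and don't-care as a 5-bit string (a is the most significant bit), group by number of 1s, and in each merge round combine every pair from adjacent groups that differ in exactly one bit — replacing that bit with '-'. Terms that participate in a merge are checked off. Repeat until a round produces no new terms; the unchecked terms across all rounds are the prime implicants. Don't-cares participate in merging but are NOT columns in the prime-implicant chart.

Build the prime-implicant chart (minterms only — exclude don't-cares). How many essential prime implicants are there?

[col 0] 00010*, 00101*, 01010*, 01100, 01111, 10000*, 10001*, 10100*, 10101*
[col 1] -0101, 0-010, 10-00*, 10-01*, 1000-*, 1010-*
[col 2] 10-0-
Prime implicants: -0101, 0-010, 01100, 01111, 10-0-
PI chart (minterm → PIs covering it):
  2 | 0-010  (sole → essential)
  10 | 0-010  (sole → essential)
  12 | 01100  (sole → essential)
  15 | 01111  (sole → essential)
  17 | 10-0-  (sole → essential)
  20 | 10-0-  (sole → essential)
  21 | -0101,10-0-
Essential prime implicants: 0-010, 01100, 01111, 10-0-

4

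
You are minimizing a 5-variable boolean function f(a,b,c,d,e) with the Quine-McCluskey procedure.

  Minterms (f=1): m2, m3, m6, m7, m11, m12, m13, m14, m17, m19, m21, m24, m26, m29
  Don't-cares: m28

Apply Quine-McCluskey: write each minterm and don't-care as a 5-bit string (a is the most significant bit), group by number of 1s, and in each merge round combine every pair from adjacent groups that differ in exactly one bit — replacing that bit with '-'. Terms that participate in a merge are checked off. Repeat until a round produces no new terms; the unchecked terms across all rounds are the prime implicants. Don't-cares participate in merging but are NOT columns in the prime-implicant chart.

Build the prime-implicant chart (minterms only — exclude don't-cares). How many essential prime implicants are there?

4

Round 0: 00010✓ 00011✓ 00110✓ 00111✓ 01011✓ 01100✓ 01101✓ 01110✓ 10001✓ 10011✓ 10101✓ 11000✓ 11010✓ 11100✓ 11101✓
Round 1: -0011 -1100✓ -1101✓ 0-011 0-110 00-10✓ 00-11✓ 0001-✓ 0011-✓ 011-0 0110-✓ 1-101 10-01 100-1 11-00 110-0 1110-✓
Round 2: -110- 00-1-
PIs = {-0011, -110-, 0-011, 0-110, 00-1-, 011-0, 1-101, 10-01, 100-1, 11-00, 110-0}
Coverage chart:
  m2: 00-1- ←essential
  m3: -0011,0-011,00-1-
  m6: 0-110,00-1-
  m7: 00-1- ←essential
  m11: 0-011 ←essential
  m12: -110-,011-0
  m13: -110- ←essential
  m14: 0-110,011-0
  m17: 10-01,100-1
  m19: -0011,100-1
  m21: 1-101,10-01
  m24: 11-00,110-0
  m26: 110-0 ←essential
  m29: -110-,1-101
Essential: -110-, 0-011, 00-1-, 110-0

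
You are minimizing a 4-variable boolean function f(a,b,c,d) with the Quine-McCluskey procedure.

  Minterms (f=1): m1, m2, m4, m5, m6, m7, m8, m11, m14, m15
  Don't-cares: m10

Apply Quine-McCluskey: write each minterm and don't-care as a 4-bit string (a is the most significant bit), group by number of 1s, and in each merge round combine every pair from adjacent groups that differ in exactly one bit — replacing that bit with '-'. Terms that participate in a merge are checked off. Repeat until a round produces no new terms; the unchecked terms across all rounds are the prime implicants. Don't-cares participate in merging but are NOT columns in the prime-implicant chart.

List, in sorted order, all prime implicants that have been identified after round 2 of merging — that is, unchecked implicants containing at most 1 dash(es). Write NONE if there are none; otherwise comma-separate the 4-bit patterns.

size-2^0 implicants → 0001(✓)  0010(✓)  0100(✓)  0101(✓)  0110(✓)  0111(✓)  1000(✓)  1010(✓)  1011(✓)  1110(✓)  1111(✓)
size-2^1 implicants → -010(✓)  -110(✓)  -111(✓)  0-01  0-10(✓)  01-0(✓)  01-1(✓)  010-(✓)  011-(✓)  1-10(✓)  1-11(✓)  10-0  101-(✓)  111-(✓)
size-2^2 implicants → --10  -11-  01--  1-1-
Unchecked terms (primes): --10, -11-, 0-01, 01--, 1-1-, 10-0

0-01, 10-0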